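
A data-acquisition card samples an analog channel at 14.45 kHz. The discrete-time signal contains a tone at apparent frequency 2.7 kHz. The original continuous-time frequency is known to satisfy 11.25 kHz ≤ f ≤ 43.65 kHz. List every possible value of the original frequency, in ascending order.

Frequencies that alias to 2.7 kHz are k·fs ± 2.7 kHz for integer k ≥ 0.
k=0: 2.7 kHz.
k=1: 11.75 kHz, 17.15 kHz.
k=2: 26.2 kHz, 31.6 kHz.
k=3: 40.65 kHz, 46.05 kHz.
k=4: 55.1 kHz, 60.5 kHz.
Within [11.25 kHz, 43.65 kHz]: 11.75 kHz, 17.15 kHz, 26.2 kHz, 31.6 kHz, 40.65 kHz.

11.75 kHz, 17.15 kHz, 26.2 kHz, 31.6 kHz, 40.65 kHz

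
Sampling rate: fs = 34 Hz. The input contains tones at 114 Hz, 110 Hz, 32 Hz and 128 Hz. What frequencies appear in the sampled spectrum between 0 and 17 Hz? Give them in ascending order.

fs/2 = 17 Hz.
114 Hz mod fs = 12 Hz.
12 Hz ≤ fs/2 = 17 Hz, appears at 12 Hz.
110 Hz mod fs = 8 Hz.
8 Hz ≤ fs/2 = 17 Hz, appears at 8 Hz.
32 Hz > fs/2 = 17 Hz, folds to fs − 32 Hz = 2 Hz.
128 Hz mod fs = 26 Hz.
26 Hz > fs/2 = 17 Hz, folds to fs − 26 Hz = 8 Hz.
Distinct values: {2 Hz, 8 Hz, 12 Hz}.

2 Hz, 8 Hz, 12 Hz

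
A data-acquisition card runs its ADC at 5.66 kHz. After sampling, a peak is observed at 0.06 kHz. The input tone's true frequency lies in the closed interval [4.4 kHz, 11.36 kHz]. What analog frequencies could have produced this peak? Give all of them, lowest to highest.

5.6 kHz, 5.72 kHz, 11.26 kHz

Frequencies that alias to 0.06 kHz are k·fs ± 0.06 kHz for integer k ≥ 0.
k=0: 0.06 kHz.
k=1: 5.6 kHz, 5.72 kHz.
k=2: 11.26 kHz, 11.38 kHz.
k=3: 16.92 kHz, 17.04 kHz.
Within [4.4 kHz, 11.36 kHz]: 5.6 kHz, 5.72 kHz, 11.26 kHz.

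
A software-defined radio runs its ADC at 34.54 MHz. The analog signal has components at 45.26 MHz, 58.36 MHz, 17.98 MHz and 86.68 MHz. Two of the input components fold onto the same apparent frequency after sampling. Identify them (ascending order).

45.26 MHz, 58.36 MHz

fs/2 = 17.27 MHz.
45.26 MHz mod fs = 10.72 MHz.
10.72 MHz ≤ fs/2 = 17.27 MHz, appears at 10.72 MHz.
58.36 MHz mod fs = 23.82 MHz.
23.82 MHz > fs/2 = 17.27 MHz, folds to fs − 23.82 MHz = 10.72 MHz.
17.98 MHz > fs/2 = 17.27 MHz, folds to fs − 17.98 MHz = 16.56 MHz.
86.68 MHz mod fs = 17.6 MHz.
17.6 MHz > fs/2 = 17.27 MHz, folds to fs − 17.6 MHz = 16.94 MHz.
45.26 MHz and 58.36 MHz both map to 10.72 MHz.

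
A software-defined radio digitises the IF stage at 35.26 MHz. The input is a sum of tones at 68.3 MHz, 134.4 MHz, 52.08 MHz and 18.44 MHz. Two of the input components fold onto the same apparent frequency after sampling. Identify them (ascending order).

fs/2 = 17.63 MHz.
68.3 MHz mod fs = 33.04 MHz.
33.04 MHz > fs/2 = 17.63 MHz, folds to fs − 33.04 MHz = 2.22 MHz.
134.4 MHz mod fs = 28.62 MHz.
28.62 MHz > fs/2 = 17.63 MHz, folds to fs − 28.62 MHz = 6.64 MHz.
52.08 MHz mod fs = 16.82 MHz.
16.82 MHz ≤ fs/2 = 17.63 MHz, appears at 16.82 MHz.
18.44 MHz > fs/2 = 17.63 MHz, folds to fs − 18.44 MHz = 16.82 MHz.
18.44 MHz and 52.08 MHz both map to 16.82 MHz.

18.44 MHz, 52.08 MHz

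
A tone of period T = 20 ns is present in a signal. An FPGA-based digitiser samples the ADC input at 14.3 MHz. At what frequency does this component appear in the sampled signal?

7.1 MHz

T = 20 ns → f = 1/T = 50 MHz.
50 MHz mod fs = 7.1 MHz.
7.1 MHz ≤ fs/2 = 7.15 MHz, appears at 7.1 MHz.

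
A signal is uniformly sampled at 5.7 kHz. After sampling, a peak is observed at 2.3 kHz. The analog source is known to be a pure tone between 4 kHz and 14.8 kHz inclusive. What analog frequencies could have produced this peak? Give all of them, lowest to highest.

Frequencies that alias to 2.3 kHz are k·fs ± 2.3 kHz for integer k ≥ 0.
k=0: 2.3 kHz.
k=1: 3.4 kHz, 8 kHz.
k=2: 9.1 kHz, 13.7 kHz.
k=3: 14.8 kHz, 19.4 kHz.
k=4: 20.5 kHz, 25.1 kHz.
Within [4 kHz, 14.8 kHz]: 8 kHz, 9.1 kHz, 13.7 kHz, 14.8 kHz.

8 kHz, 9.1 kHz, 13.7 kHz, 14.8 kHz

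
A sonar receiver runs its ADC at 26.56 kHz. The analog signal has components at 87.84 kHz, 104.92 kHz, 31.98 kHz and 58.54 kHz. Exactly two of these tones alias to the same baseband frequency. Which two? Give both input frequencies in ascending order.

fs/2 = 13.28 kHz.
87.84 kHz mod fs = 8.16 kHz.
8.16 kHz ≤ fs/2 = 13.28 kHz, appears at 8.16 kHz.
104.92 kHz mod fs = 25.24 kHz.
25.24 kHz > fs/2 = 13.28 kHz, folds to fs − 25.24 kHz = 1.32 kHz.
31.98 kHz mod fs = 5.42 kHz.
5.42 kHz ≤ fs/2 = 13.28 kHz, appears at 5.42 kHz.
58.54 kHz mod fs = 5.42 kHz.
5.42 kHz ≤ fs/2 = 13.28 kHz, appears at 5.42 kHz.
31.98 kHz and 58.54 kHz both map to 5.42 kHz.

31.98 kHz, 58.54 kHz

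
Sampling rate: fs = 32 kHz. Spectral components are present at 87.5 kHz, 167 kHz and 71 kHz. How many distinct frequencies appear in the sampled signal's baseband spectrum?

fs/2 = 16 kHz.
87.5 kHz mod fs = 23.5 kHz.
23.5 kHz > fs/2 = 16 kHz, folds to fs − 23.5 kHz = 8.5 kHz.
167 kHz mod fs = 7 kHz.
7 kHz ≤ fs/2 = 16 kHz, appears at 7 kHz.
71 kHz mod fs = 7 kHz.
7 kHz ≤ fs/2 = 16 kHz, appears at 7 kHz.
Distinct values: {7 kHz, 8.5 kHz} → 2.

2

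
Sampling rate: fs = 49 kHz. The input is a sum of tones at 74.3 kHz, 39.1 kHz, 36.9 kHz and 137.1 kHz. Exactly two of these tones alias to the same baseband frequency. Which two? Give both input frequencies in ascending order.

fs/2 = 24.5 kHz.
74.3 kHz mod fs = 25.3 kHz.
25.3 kHz > fs/2 = 24.5 kHz, folds to fs − 25.3 kHz = 23.7 kHz.
39.1 kHz > fs/2 = 24.5 kHz, folds to fs − 39.1 kHz = 9.9 kHz.
36.9 kHz > fs/2 = 24.5 kHz, folds to fs − 36.9 kHz = 12.1 kHz.
137.1 kHz mod fs = 39.1 kHz.
39.1 kHz > fs/2 = 24.5 kHz, folds to fs − 39.1 kHz = 9.9 kHz.
39.1 kHz and 137.1 kHz both map to 9.9 kHz.

39.1 kHz, 137.1 kHz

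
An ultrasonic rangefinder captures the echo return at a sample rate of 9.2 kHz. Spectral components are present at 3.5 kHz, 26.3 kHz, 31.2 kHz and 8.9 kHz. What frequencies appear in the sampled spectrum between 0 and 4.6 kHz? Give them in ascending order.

0.3 kHz, 1.3 kHz, 3.5 kHz, 3.6 kHz

fs/2 = 4.6 kHz.
3.5 kHz ≤ fs/2 = 4.6 kHz, passes unchanged.
26.3 kHz mod fs = 7.9 kHz.
7.9 kHz > fs/2 = 4.6 kHz, folds to fs − 7.9 kHz = 1.3 kHz.
31.2 kHz mod fs = 3.6 kHz.
3.6 kHz ≤ fs/2 = 4.6 kHz, appears at 3.6 kHz.
8.9 kHz > fs/2 = 4.6 kHz, folds to fs − 8.9 kHz = 0.3 kHz.
Distinct values: {0.3 kHz, 1.3 kHz, 3.5 kHz, 3.6 kHz}.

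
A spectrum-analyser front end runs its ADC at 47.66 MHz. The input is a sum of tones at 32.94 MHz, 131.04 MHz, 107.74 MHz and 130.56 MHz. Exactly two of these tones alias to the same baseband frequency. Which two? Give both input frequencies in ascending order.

fs/2 = 23.83 MHz.
32.94 MHz > fs/2 = 23.83 MHz, folds to fs − 32.94 MHz = 14.72 MHz.
131.04 MHz mod fs = 35.72 MHz.
35.72 MHz > fs/2 = 23.83 MHz, folds to fs − 35.72 MHz = 11.94 MHz.
107.74 MHz mod fs = 12.42 MHz.
12.42 MHz ≤ fs/2 = 23.83 MHz, appears at 12.42 MHz.
130.56 MHz mod fs = 35.24 MHz.
35.24 MHz > fs/2 = 23.83 MHz, folds to fs − 35.24 MHz = 12.42 MHz.
107.74 MHz and 130.56 MHz both map to 12.42 MHz.

107.74 MHz, 130.56 MHz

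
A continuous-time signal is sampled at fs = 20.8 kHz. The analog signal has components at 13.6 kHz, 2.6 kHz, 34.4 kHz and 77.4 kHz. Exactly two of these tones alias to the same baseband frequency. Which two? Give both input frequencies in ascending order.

fs/2 = 10.4 kHz.
13.6 kHz > fs/2 = 10.4 kHz, folds to fs − 13.6 kHz = 7.2 kHz.
2.6 kHz ≤ fs/2 = 10.4 kHz, passes unchanged.
34.4 kHz mod fs = 13.6 kHz.
13.6 kHz > fs/2 = 10.4 kHz, folds to fs − 13.6 kHz = 7.2 kHz.
77.4 kHz mod fs = 15 kHz.
15 kHz > fs/2 = 10.4 kHz, folds to fs − 15 kHz = 5.8 kHz.
13.6 kHz and 34.4 kHz both map to 7.2 kHz.

13.6 kHz, 34.4 kHz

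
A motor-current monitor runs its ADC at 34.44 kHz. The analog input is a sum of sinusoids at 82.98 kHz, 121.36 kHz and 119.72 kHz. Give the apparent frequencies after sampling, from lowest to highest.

fs/2 = 17.22 kHz.
82.98 kHz mod fs = 14.1 kHz.
14.1 kHz ≤ fs/2 = 17.22 kHz, appears at 14.1 kHz.
121.36 kHz mod fs = 18.04 kHz.
18.04 kHz > fs/2 = 17.22 kHz, folds to fs − 18.04 kHz = 16.4 kHz.
119.72 kHz mod fs = 16.4 kHz.
16.4 kHz ≤ fs/2 = 17.22 kHz, appears at 16.4 kHz.
Distinct values: {14.1 kHz, 16.4 kHz}.

14.1 kHz, 16.4 kHz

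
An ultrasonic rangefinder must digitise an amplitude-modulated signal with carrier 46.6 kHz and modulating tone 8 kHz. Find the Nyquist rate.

AM sidebands sit at fc ± fm = 38.6 kHz and 54.6 kHz.
Highest-frequency component: 54.6 kHz.
Nyquist rate = 2 × 54.6 kHz = 109.2 kHz.

109.2 kHz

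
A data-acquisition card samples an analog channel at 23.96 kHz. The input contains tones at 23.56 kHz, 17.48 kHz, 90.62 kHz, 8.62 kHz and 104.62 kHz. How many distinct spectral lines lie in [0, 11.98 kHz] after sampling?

fs/2 = 11.98 kHz.
23.56 kHz > fs/2 = 11.98 kHz, folds to fs − 23.56 kHz = 0.4 kHz.
17.48 kHz > fs/2 = 11.98 kHz, folds to fs − 17.48 kHz = 6.48 kHz.
90.62 kHz mod fs = 18.74 kHz.
18.74 kHz > fs/2 = 11.98 kHz, folds to fs − 18.74 kHz = 5.22 kHz.
8.62 kHz ≤ fs/2 = 11.98 kHz, passes unchanged.
104.62 kHz mod fs = 8.78 kHz.
8.78 kHz ≤ fs/2 = 11.98 kHz, appears at 8.78 kHz.
Distinct values: {0.4 kHz, 5.22 kHz, 6.48 kHz, 8.62 kHz, 8.78 kHz} → 5.

5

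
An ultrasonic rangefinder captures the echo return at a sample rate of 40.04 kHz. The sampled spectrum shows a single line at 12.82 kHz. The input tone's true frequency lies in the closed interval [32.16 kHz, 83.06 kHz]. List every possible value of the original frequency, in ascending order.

Frequencies that alias to 12.82 kHz are k·fs ± 12.82 kHz for integer k ≥ 0.
k=0: 12.82 kHz.
k=1: 27.22 kHz, 52.86 kHz.
k=2: 67.26 kHz, 92.9 kHz.
k=3: 107.3 kHz, 132.94 kHz.
Within [32.16 kHz, 83.06 kHz]: 52.86 kHz, 67.26 kHz.

52.86 kHz, 67.26 kHz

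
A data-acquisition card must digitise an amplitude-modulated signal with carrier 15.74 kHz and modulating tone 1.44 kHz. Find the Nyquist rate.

AM sidebands sit at fc ± fm = 14.3 kHz and 17.18 kHz.
Highest-frequency component: 17.18 kHz.
Nyquist rate = 2 × 17.18 kHz = 34.36 kHz.

34.36 kHz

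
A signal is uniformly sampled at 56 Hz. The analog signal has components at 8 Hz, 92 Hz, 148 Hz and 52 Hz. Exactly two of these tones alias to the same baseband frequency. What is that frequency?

fs/2 = 28 Hz.
8 Hz ≤ fs/2 = 28 Hz, passes unchanged.
92 Hz mod fs = 36 Hz.
36 Hz > fs/2 = 28 Hz, folds to fs − 36 Hz = 20 Hz.
148 Hz mod fs = 36 Hz.
36 Hz > fs/2 = 28 Hz, folds to fs − 36 Hz = 20 Hz.
52 Hz > fs/2 = 28 Hz, folds to fs − 52 Hz = 4 Hz.
92 Hz and 148 Hz both map to 20 Hz.

20 Hz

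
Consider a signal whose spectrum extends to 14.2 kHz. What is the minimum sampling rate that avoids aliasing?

28.4 kHz

Nyquist rate = 2 × 14.2 kHz = 28.4 kHz.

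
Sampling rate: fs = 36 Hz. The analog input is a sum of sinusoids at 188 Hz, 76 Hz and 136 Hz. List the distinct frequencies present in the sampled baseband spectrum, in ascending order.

4 Hz, 8 Hz

fs/2 = 18 Hz.
188 Hz mod fs = 8 Hz.
8 Hz ≤ fs/2 = 18 Hz, appears at 8 Hz.
76 Hz mod fs = 4 Hz.
4 Hz ≤ fs/2 = 18 Hz, appears at 4 Hz.
136 Hz mod fs = 28 Hz.
28 Hz > fs/2 = 18 Hz, folds to fs − 28 Hz = 8 Hz.
Distinct values: {4 Hz, 8 Hz}.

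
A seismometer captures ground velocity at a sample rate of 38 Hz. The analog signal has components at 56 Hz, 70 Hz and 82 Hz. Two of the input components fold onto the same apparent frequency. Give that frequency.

fs/2 = 19 Hz.
56 Hz mod fs = 18 Hz.
18 Hz ≤ fs/2 = 19 Hz, appears at 18 Hz.
70 Hz mod fs = 32 Hz.
32 Hz > fs/2 = 19 Hz, folds to fs − 32 Hz = 6 Hz.
82 Hz mod fs = 6 Hz.
6 Hz ≤ fs/2 = 19 Hz, appears at 6 Hz.
70 Hz and 82 Hz both map to 6 Hz.

6 Hz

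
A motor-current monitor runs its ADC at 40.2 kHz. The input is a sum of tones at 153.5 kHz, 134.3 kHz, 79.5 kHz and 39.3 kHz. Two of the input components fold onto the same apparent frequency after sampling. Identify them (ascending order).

39.3 kHz, 79.5 kHz

fs/2 = 20.1 kHz.
153.5 kHz mod fs = 32.9 kHz.
32.9 kHz > fs/2 = 20.1 kHz, folds to fs − 32.9 kHz = 7.3 kHz.
134.3 kHz mod fs = 13.7 kHz.
13.7 kHz ≤ fs/2 = 20.1 kHz, appears at 13.7 kHz.
79.5 kHz mod fs = 39.3 kHz.
39.3 kHz > fs/2 = 20.1 kHz, folds to fs − 39.3 kHz = 0.9 kHz.
39.3 kHz > fs/2 = 20.1 kHz, folds to fs − 39.3 kHz = 0.9 kHz.
39.3 kHz and 79.5 kHz both map to 0.9 kHz.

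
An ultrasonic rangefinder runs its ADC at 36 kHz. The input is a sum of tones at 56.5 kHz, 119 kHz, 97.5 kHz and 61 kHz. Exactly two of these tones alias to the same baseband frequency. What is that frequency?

11 kHz

fs/2 = 18 kHz.
56.5 kHz mod fs = 20.5 kHz.
20.5 kHz > fs/2 = 18 kHz, folds to fs − 20.5 kHz = 15.5 kHz.
119 kHz mod fs = 11 kHz.
11 kHz ≤ fs/2 = 18 kHz, appears at 11 kHz.
97.5 kHz mod fs = 25.5 kHz.
25.5 kHz > fs/2 = 18 kHz, folds to fs − 25.5 kHz = 10.5 kHz.
61 kHz mod fs = 25 kHz.
25 kHz > fs/2 = 18 kHz, folds to fs − 25 kHz = 11 kHz.
61 kHz and 119 kHz both map to 11 kHz.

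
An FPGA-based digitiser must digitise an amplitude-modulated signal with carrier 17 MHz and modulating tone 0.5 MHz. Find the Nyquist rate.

35 MHz

AM sidebands sit at fc ± fm = 16.5 MHz and 17.5 MHz.
Highest-frequency component: 17.5 MHz.
Nyquist rate = 2 × 17.5 MHz = 35 MHz.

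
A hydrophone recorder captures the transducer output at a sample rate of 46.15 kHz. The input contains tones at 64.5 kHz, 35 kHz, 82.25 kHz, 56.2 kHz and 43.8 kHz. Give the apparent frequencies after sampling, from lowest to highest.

2.35 kHz, 10.05 kHz, 11.15 kHz, 18.35 kHz

fs/2 = 23.075 kHz.
64.5 kHz mod fs = 18.35 kHz.
18.35 kHz ≤ fs/2 = 23.075 kHz, appears at 18.35 kHz.
35 kHz > fs/2 = 23.075 kHz, folds to fs − 35 kHz = 11.15 kHz.
82.25 kHz mod fs = 36.1 kHz.
36.1 kHz > fs/2 = 23.075 kHz, folds to fs − 36.1 kHz = 10.05 kHz.
56.2 kHz mod fs = 10.05 kHz.
10.05 kHz ≤ fs/2 = 23.075 kHz, appears at 10.05 kHz.
43.8 kHz > fs/2 = 23.075 kHz, folds to fs − 43.8 kHz = 2.35 kHz.
Distinct values: {2.35 kHz, 10.05 kHz, 11.15 kHz, 18.35 kHz}.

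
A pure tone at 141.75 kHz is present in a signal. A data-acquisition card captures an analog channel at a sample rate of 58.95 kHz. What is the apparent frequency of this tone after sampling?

23.85 kHz

141.75 kHz mod fs = 23.85 kHz.
23.85 kHz ≤ fs/2 = 29.475 kHz, appears at 23.85 kHz.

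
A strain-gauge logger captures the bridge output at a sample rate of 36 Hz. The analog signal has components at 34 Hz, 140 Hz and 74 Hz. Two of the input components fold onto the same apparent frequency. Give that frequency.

2 Hz

fs/2 = 18 Hz.
34 Hz > fs/2 = 18 Hz, folds to fs − 34 Hz = 2 Hz.
140 Hz mod fs = 32 Hz.
32 Hz > fs/2 = 18 Hz, folds to fs − 32 Hz = 4 Hz.
74 Hz mod fs = 2 Hz.
2 Hz ≤ fs/2 = 18 Hz, appears at 2 Hz.
34 Hz and 74 Hz both map to 2 Hz.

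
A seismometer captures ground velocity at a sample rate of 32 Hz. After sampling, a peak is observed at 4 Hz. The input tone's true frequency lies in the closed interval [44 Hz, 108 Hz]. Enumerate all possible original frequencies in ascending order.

Frequencies that alias to 4 Hz are k·fs ± 4 Hz for integer k ≥ 0.
k=0: 4 Hz.
k=1: 28 Hz, 36 Hz.
k=2: 60 Hz, 68 Hz.
k=3: 92 Hz, 100 Hz.
k=4: 124 Hz, 132 Hz.
Within [44 Hz, 108 Hz]: 60 Hz, 68 Hz, 92 Hz, 100 Hz.

60 Hz, 68 Hz, 92 Hz, 100 Hz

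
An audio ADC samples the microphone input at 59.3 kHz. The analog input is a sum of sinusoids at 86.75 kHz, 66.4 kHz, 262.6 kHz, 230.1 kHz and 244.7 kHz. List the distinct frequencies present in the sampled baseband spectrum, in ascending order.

7.1 kHz, 7.5 kHz, 25.4 kHz, 27.45 kHz

fs/2 = 29.65 kHz.
86.75 kHz mod fs = 27.45 kHz.
27.45 kHz ≤ fs/2 = 29.65 kHz, appears at 27.45 kHz.
66.4 kHz mod fs = 7.1 kHz.
7.1 kHz ≤ fs/2 = 29.65 kHz, appears at 7.1 kHz.
262.6 kHz mod fs = 25.4 kHz.
25.4 kHz ≤ fs/2 = 29.65 kHz, appears at 25.4 kHz.
230.1 kHz mod fs = 52.2 kHz.
52.2 kHz > fs/2 = 29.65 kHz, folds to fs − 52.2 kHz = 7.1 kHz.
244.7 kHz mod fs = 7.5 kHz.
7.5 kHz ≤ fs/2 = 29.65 kHz, appears at 7.5 kHz.
Distinct values: {7.1 kHz, 7.5 kHz, 25.4 kHz, 27.45 kHz}.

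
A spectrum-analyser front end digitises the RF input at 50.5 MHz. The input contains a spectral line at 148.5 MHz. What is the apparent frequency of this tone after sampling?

148.5 MHz mod fs = 47.5 MHz.
47.5 MHz > fs/2 = 25.25 MHz, folds to fs − 47.5 MHz = 3 MHz.

3 MHz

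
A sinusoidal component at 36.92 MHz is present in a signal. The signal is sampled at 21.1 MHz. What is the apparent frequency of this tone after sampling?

5.28 MHz

36.92 MHz mod fs = 15.82 MHz.
15.82 MHz > fs/2 = 10.55 MHz, folds to fs − 15.82 MHz = 5.28 MHz.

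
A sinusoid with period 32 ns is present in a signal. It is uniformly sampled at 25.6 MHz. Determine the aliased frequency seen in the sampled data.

T = 32 ns → f = 1/T = 31.25 MHz.
31.25 MHz mod fs = 5.65 MHz.
5.65 MHz ≤ fs/2 = 12.8 MHz, appears at 5.65 MHz.

5.65 MHz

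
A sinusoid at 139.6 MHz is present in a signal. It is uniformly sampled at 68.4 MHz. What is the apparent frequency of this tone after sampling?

2.8 MHz

139.6 MHz mod fs = 2.8 MHz.
2.8 MHz ≤ fs/2 = 34.2 MHz, appears at 2.8 MHz.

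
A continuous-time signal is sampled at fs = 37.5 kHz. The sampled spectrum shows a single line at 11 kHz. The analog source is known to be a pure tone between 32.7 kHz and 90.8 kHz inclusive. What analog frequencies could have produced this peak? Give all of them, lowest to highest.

48.5 kHz, 64 kHz, 86 kHz

Frequencies that alias to 11 kHz are k·fs ± 11 kHz for integer k ≥ 0.
k=0: 11 kHz.
k=1: 26.5 kHz, 48.5 kHz.
k=2: 64 kHz, 86 kHz.
k=3: 101.5 kHz, 123.5 kHz.
Within [32.7 kHz, 90.8 kHz]: 48.5 kHz, 64 kHz, 86 kHz.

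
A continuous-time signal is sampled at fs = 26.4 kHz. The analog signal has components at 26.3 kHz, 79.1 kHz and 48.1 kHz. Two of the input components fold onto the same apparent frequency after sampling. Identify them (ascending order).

fs/2 = 13.2 kHz.
26.3 kHz > fs/2 = 13.2 kHz, folds to fs − 26.3 kHz = 0.1 kHz.
79.1 kHz mod fs = 26.3 kHz.
26.3 kHz > fs/2 = 13.2 kHz, folds to fs − 26.3 kHz = 0.1 kHz.
48.1 kHz mod fs = 21.7 kHz.
21.7 kHz > fs/2 = 13.2 kHz, folds to fs − 21.7 kHz = 4.7 kHz.
26.3 kHz and 79.1 kHz both map to 0.1 kHz.

26.3 kHz, 79.1 kHz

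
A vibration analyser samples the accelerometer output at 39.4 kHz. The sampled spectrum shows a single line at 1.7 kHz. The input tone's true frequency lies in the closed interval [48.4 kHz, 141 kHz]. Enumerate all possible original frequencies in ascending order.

77.1 kHz, 80.5 kHz, 116.5 kHz, 119.9 kHz

Frequencies that alias to 1.7 kHz are k·fs ± 1.7 kHz for integer k ≥ 0.
k=0: 1.7 kHz.
k=1: 37.7 kHz, 41.1 kHz.
k=2: 77.1 kHz, 80.5 kHz.
k=3: 116.5 kHz, 119.9 kHz.
k=4: 155.9 kHz, 159.3 kHz.
Within [48.4 kHz, 141 kHz]: 77.1 kHz, 80.5 kHz, 116.5 kHz, 119.9 kHz.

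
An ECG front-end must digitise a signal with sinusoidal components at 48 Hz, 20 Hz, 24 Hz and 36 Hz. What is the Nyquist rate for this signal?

96 Hz

Highest-frequency component: 48 Hz.
Nyquist rate = 2 × 48 Hz = 96 Hz.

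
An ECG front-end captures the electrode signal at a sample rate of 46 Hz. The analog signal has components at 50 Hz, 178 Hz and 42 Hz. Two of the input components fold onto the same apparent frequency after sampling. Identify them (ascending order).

fs/2 = 23 Hz.
50 Hz mod fs = 4 Hz.
4 Hz ≤ fs/2 = 23 Hz, appears at 4 Hz.
178 Hz mod fs = 40 Hz.
40 Hz > fs/2 = 23 Hz, folds to fs − 40 Hz = 6 Hz.
42 Hz > fs/2 = 23 Hz, folds to fs − 42 Hz = 4 Hz.
42 Hz and 50 Hz both map to 4 Hz.

42 Hz, 50 Hz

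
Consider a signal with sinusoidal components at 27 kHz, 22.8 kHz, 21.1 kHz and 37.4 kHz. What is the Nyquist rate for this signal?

74.8 kHz

Highest-frequency component: 37.4 kHz.
Nyquist rate = 2 × 37.4 kHz = 74.8 kHz.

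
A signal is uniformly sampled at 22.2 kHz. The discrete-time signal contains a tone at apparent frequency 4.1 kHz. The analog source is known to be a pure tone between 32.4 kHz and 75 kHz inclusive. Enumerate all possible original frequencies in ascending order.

Frequencies that alias to 4.1 kHz are k·fs ± 4.1 kHz for integer k ≥ 0.
k=0: 4.1 kHz.
k=1: 18.1 kHz, 26.3 kHz.
k=2: 40.3 kHz, 48.5 kHz.
k=3: 62.5 kHz, 70.7 kHz.
k=4: 84.7 kHz, 92.9 kHz.
Within [32.4 kHz, 75 kHz]: 40.3 kHz, 48.5 kHz, 62.5 kHz, 70.7 kHz.

40.3 kHz, 48.5 kHz, 62.5 kHz, 70.7 kHz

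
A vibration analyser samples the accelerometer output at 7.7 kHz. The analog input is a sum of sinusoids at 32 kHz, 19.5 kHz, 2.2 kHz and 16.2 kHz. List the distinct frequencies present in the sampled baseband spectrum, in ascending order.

fs/2 = 3.85 kHz.
32 kHz mod fs = 1.2 kHz.
1.2 kHz ≤ fs/2 = 3.85 kHz, appears at 1.2 kHz.
19.5 kHz mod fs = 4.1 kHz.
4.1 kHz > fs/2 = 3.85 kHz, folds to fs − 4.1 kHz = 3.6 kHz.
2.2 kHz ≤ fs/2 = 3.85 kHz, passes unchanged.
16.2 kHz mod fs = 0.8 kHz.
0.8 kHz ≤ fs/2 = 3.85 kHz, appears at 0.8 kHz.
Distinct values: {0.8 kHz, 1.2 kHz, 2.2 kHz, 3.6 kHz}.

0.8 kHz, 1.2 kHz, 2.2 kHz, 3.6 kHz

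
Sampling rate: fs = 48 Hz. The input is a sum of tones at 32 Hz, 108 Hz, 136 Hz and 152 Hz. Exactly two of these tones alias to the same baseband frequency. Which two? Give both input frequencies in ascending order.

136 Hz, 152 Hz

fs/2 = 24 Hz.
32 Hz > fs/2 = 24 Hz, folds to fs − 32 Hz = 16 Hz.
108 Hz mod fs = 12 Hz.
12 Hz ≤ fs/2 = 24 Hz, appears at 12 Hz.
136 Hz mod fs = 40 Hz.
40 Hz > fs/2 = 24 Hz, folds to fs − 40 Hz = 8 Hz.
152 Hz mod fs = 8 Hz.
8 Hz ≤ fs/2 = 24 Hz, appears at 8 Hz.
136 Hz and 152 Hz both map to 8 Hz.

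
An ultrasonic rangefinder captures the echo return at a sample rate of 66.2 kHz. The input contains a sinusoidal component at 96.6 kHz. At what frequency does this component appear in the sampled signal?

30.4 kHz

96.6 kHz mod fs = 30.4 kHz.
30.4 kHz ≤ fs/2 = 33.1 kHz, appears at 30.4 kHz.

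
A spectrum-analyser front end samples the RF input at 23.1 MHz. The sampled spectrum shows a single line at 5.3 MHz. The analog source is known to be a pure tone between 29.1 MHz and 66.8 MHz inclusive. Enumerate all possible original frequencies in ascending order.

40.9 MHz, 51.5 MHz, 64 MHz

Frequencies that alias to 5.3 MHz are k·fs ± 5.3 MHz for integer k ≥ 0.
k=0: 5.3 MHz.
k=1: 17.8 MHz, 28.4 MHz.
k=2: 40.9 MHz, 51.5 MHz.
k=3: 64 MHz, 74.6 MHz.
k=4: 87.1 MHz, 97.7 MHz.
Within [29.1 MHz, 66.8 MHz]: 40.9 MHz, 51.5 MHz, 64 MHz.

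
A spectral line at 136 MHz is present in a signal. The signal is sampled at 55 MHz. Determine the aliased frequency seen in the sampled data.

136 MHz mod fs = 26 MHz.
26 MHz ≤ fs/2 = 27.5 MHz, appears at 26 MHz.

26 MHz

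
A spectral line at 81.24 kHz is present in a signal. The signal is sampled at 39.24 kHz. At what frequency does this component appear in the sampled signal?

81.24 kHz mod fs = 2.76 kHz.
2.76 kHz ≤ fs/2 = 19.62 kHz, appears at 2.76 kHz.

2.76 kHz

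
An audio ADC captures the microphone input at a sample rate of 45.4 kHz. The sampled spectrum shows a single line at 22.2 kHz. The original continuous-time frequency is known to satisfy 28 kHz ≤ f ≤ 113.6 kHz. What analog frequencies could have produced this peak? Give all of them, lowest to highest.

67.6 kHz, 68.6 kHz, 113 kHz

Frequencies that alias to 22.2 kHz are k·fs ± 22.2 kHz for integer k ≥ 0.
k=0: 22.2 kHz.
k=1: 23.2 kHz, 67.6 kHz.
k=2: 68.6 kHz, 113 kHz.
k=3: 114 kHz, 158.4 kHz.
Within [28 kHz, 113.6 kHz]: 67.6 kHz, 68.6 kHz, 113 kHz.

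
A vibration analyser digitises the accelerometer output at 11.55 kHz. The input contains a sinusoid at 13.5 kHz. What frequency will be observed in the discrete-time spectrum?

1.95 kHz

13.5 kHz mod fs = 1.95 kHz.
1.95 kHz ≤ fs/2 = 5.775 kHz, appears at 1.95 kHz.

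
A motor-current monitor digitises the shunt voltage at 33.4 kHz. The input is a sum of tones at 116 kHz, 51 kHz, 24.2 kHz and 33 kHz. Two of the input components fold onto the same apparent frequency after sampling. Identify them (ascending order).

51 kHz, 116 kHz

fs/2 = 16.7 kHz.
116 kHz mod fs = 15.8 kHz.
15.8 kHz ≤ fs/2 = 16.7 kHz, appears at 15.8 kHz.
51 kHz mod fs = 17.6 kHz.
17.6 kHz > fs/2 = 16.7 kHz, folds to fs − 17.6 kHz = 15.8 kHz.
24.2 kHz > fs/2 = 16.7 kHz, folds to fs − 24.2 kHz = 9.2 kHz.
33 kHz > fs/2 = 16.7 kHz, folds to fs − 33 kHz = 0.4 kHz.
51 kHz and 116 kHz both map to 15.8 kHz.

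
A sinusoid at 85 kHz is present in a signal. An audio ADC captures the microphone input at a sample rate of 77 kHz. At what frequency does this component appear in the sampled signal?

8 kHz

85 kHz mod fs = 8 kHz.
8 kHz ≤ fs/2 = 38.5 kHz, appears at 8 kHz.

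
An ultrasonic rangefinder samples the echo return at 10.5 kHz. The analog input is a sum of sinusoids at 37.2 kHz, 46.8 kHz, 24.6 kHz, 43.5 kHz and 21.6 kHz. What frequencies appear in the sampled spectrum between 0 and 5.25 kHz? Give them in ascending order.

fs/2 = 5.25 kHz.
37.2 kHz mod fs = 5.7 kHz.
5.7 kHz > fs/2 = 5.25 kHz, folds to fs − 5.7 kHz = 4.8 kHz.
46.8 kHz mod fs = 4.8 kHz.
4.8 kHz ≤ fs/2 = 5.25 kHz, appears at 4.8 kHz.
24.6 kHz mod fs = 3.6 kHz.
3.6 kHz ≤ fs/2 = 5.25 kHz, appears at 3.6 kHz.
43.5 kHz mod fs = 1.5 kHz.
1.5 kHz ≤ fs/2 = 5.25 kHz, appears at 1.5 kHz.
21.6 kHz mod fs = 0.6 kHz.
0.6 kHz ≤ fs/2 = 5.25 kHz, appears at 0.6 kHz.
Distinct values: {0.6 kHz, 1.5 kHz, 3.6 kHz, 4.8 kHz}.

0.6 kHz, 1.5 kHz, 3.6 kHz, 4.8 kHz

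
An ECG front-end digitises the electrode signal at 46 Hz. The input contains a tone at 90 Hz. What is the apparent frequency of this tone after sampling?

2 Hz

90 Hz mod fs = 44 Hz.
44 Hz > fs/2 = 23 Hz, folds to fs − 44 Hz = 2 Hz.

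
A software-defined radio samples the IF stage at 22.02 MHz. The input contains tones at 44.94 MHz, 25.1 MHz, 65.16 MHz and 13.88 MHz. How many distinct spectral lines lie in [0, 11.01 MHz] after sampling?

fs/2 = 11.01 MHz.
44.94 MHz mod fs = 0.9 MHz.
0.9 MHz ≤ fs/2 = 11.01 MHz, appears at 0.9 MHz.
25.1 MHz mod fs = 3.08 MHz.
3.08 MHz ≤ fs/2 = 11.01 MHz, appears at 3.08 MHz.
65.16 MHz mod fs = 21.12 MHz.
21.12 MHz > fs/2 = 11.01 MHz, folds to fs − 21.12 MHz = 0.9 MHz.
13.88 MHz > fs/2 = 11.01 MHz, folds to fs − 13.88 MHz = 8.14 MHz.
Distinct values: {0.9 MHz, 3.08 MHz, 8.14 MHz} → 3.

3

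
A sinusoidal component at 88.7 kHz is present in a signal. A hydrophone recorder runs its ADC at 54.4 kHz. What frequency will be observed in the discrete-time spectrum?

88.7 kHz mod fs = 34.3 kHz.
34.3 kHz > fs/2 = 27.2 kHz, folds to fs − 34.3 kHz = 20.1 kHz.

20.1 kHz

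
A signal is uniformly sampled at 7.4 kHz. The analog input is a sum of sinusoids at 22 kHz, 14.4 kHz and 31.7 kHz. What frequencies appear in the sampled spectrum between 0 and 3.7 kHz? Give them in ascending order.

fs/2 = 3.7 kHz.
22 kHz mod fs = 7.2 kHz.
7.2 kHz > fs/2 = 3.7 kHz, folds to fs − 7.2 kHz = 0.2 kHz.
14.4 kHz mod fs = 7 kHz.
7 kHz > fs/2 = 3.7 kHz, folds to fs − 7 kHz = 0.4 kHz.
31.7 kHz mod fs = 2.1 kHz.
2.1 kHz ≤ fs/2 = 3.7 kHz, appears at 2.1 kHz.
Distinct values: {0.2 kHz, 0.4 kHz, 2.1 kHz}.

0.2 kHz, 0.4 kHz, 2.1 kHz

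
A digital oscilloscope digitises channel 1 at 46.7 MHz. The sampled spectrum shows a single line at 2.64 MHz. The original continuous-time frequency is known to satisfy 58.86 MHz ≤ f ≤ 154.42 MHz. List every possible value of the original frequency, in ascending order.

Frequencies that alias to 2.64 MHz are k·fs ± 2.64 MHz for integer k ≥ 0.
k=0: 2.64 MHz.
k=1: 44.06 MHz, 49.34 MHz.
k=2: 90.76 MHz, 96.04 MHz.
k=3: 137.46 MHz, 142.74 MHz.
k=4: 184.16 MHz, 189.44 MHz.
Within [58.86 MHz, 154.42 MHz]: 90.76 MHz, 96.04 MHz, 137.46 MHz, 142.74 MHz.

90.76 MHz, 96.04 MHz, 137.46 MHz, 142.74 MHz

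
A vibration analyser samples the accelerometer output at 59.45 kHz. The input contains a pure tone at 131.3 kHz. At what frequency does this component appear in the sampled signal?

131.3 kHz mod fs = 12.4 kHz.
12.4 kHz ≤ fs/2 = 29.725 kHz, appears at 12.4 kHz.

12.4 kHz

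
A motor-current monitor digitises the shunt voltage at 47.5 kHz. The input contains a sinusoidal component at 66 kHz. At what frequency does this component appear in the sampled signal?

18.5 kHz

66 kHz mod fs = 18.5 kHz.
18.5 kHz ≤ fs/2 = 23.75 kHz, appears at 18.5 kHz.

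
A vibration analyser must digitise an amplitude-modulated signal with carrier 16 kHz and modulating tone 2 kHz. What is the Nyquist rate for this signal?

AM sidebands sit at fc ± fm = 14 kHz and 18 kHz.
Highest-frequency component: 18 kHz.
Nyquist rate = 2 × 18 kHz = 36 kHz.

36 kHz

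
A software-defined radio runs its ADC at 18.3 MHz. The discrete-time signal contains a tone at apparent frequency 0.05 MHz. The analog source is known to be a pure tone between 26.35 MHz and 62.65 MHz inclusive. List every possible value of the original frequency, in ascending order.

36.55 MHz, 36.65 MHz, 54.85 MHz, 54.95 MHz

Frequencies that alias to 0.05 MHz are k·fs ± 0.05 MHz for integer k ≥ 0.
k=0: 0.05 MHz.
k=1: 18.25 MHz, 18.35 MHz.
k=2: 36.55 MHz, 36.65 MHz.
k=3: 54.85 MHz, 54.95 MHz.
k=4: 73.15 MHz, 73.25 MHz.
Within [26.35 MHz, 62.65 MHz]: 36.55 MHz, 36.65 MHz, 54.85 MHz, 54.95 MHz.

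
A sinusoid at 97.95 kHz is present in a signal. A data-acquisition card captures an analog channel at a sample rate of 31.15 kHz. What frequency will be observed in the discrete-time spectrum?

4.5 kHz

97.95 kHz mod fs = 4.5 kHz.
4.5 kHz ≤ fs/2 = 15.575 kHz, appears at 4.5 kHz.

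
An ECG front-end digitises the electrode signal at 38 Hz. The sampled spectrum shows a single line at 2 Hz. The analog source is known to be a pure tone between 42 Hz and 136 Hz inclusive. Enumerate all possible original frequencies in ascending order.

Frequencies that alias to 2 Hz are k·fs ± 2 Hz for integer k ≥ 0.
k=0: 2 Hz.
k=1: 36 Hz, 40 Hz.
k=2: 74 Hz, 78 Hz.
k=3: 112 Hz, 116 Hz.
k=4: 150 Hz, 154 Hz.
Within [42 Hz, 136 Hz]: 74 Hz, 78 Hz, 112 Hz, 116 Hz.

74 Hz, 78 Hz, 112 Hz, 116 Hz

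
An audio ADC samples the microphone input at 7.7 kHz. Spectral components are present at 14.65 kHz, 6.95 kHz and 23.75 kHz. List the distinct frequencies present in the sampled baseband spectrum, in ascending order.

fs/2 = 3.85 kHz.
14.65 kHz mod fs = 6.95 kHz.
6.95 kHz > fs/2 = 3.85 kHz, folds to fs − 6.95 kHz = 0.75 kHz.
6.95 kHz > fs/2 = 3.85 kHz, folds to fs − 6.95 kHz = 0.75 kHz.
23.75 kHz mod fs = 0.65 kHz.
0.65 kHz ≤ fs/2 = 3.85 kHz, appears at 0.65 kHz.
Distinct values: {0.65 kHz, 0.75 kHz}.

0.65 kHz, 0.75 kHz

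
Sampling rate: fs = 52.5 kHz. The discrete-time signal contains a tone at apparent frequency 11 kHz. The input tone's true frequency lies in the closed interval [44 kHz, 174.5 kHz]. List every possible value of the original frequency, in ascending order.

63.5 kHz, 94 kHz, 116 kHz, 146.5 kHz, 168.5 kHz

Frequencies that alias to 11 kHz are k·fs ± 11 kHz for integer k ≥ 0.
k=0: 11 kHz.
k=1: 41.5 kHz, 63.5 kHz.
k=2: 94 kHz, 116 kHz.
k=3: 146.5 kHz, 168.5 kHz.
k=4: 199 kHz, 221 kHz.
Within [44 kHz, 174.5 kHz]: 63.5 kHz, 94 kHz, 116 kHz, 146.5 kHz, 168.5 kHz.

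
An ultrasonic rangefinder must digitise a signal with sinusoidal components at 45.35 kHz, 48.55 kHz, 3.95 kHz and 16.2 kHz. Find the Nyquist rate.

Highest-frequency component: 48.55 kHz.
Nyquist rate = 2 × 48.55 kHz = 97.1 kHz.

97.1 kHz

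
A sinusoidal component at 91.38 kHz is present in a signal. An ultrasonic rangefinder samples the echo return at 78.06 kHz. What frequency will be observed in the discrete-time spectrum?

13.32 kHz

91.38 kHz mod fs = 13.32 kHz.
13.32 kHz ≤ fs/2 = 39.03 kHz, appears at 13.32 kHz.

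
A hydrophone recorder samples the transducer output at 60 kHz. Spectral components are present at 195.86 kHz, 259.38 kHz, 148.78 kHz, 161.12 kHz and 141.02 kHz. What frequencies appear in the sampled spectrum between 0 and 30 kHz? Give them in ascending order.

fs/2 = 30 kHz.
195.86 kHz mod fs = 15.86 kHz.
15.86 kHz ≤ fs/2 = 30 kHz, appears at 15.86 kHz.
259.38 kHz mod fs = 19.38 kHz.
19.38 kHz ≤ fs/2 = 30 kHz, appears at 19.38 kHz.
148.78 kHz mod fs = 28.78 kHz.
28.78 kHz ≤ fs/2 = 30 kHz, appears at 28.78 kHz.
161.12 kHz mod fs = 41.12 kHz.
41.12 kHz > fs/2 = 30 kHz, folds to fs − 41.12 kHz = 18.88 kHz.
141.02 kHz mod fs = 21.02 kHz.
21.02 kHz ≤ fs/2 = 30 kHz, appears at 21.02 kHz.
Distinct values: {15.86 kHz, 18.88 kHz, 19.38 kHz, 21.02 kHz, 28.78 kHz}.

15.86 kHz, 18.88 kHz, 19.38 kHz, 21.02 kHz, 28.78 kHz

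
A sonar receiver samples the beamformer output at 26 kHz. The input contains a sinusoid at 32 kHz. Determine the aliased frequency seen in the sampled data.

6 kHz

32 kHz mod fs = 6 kHz.
6 kHz ≤ fs/2 = 13 kHz, appears at 6 kHz.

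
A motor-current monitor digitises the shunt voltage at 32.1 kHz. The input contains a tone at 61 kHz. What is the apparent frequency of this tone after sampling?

61 kHz mod fs = 28.9 kHz.
28.9 kHz > fs/2 = 16.05 kHz, folds to fs − 28.9 kHz = 3.2 kHz.

3.2 kHz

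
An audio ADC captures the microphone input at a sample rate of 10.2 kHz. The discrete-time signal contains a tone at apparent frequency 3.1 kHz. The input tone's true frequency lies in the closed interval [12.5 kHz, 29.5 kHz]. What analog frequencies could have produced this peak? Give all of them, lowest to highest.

13.3 kHz, 17.3 kHz, 23.5 kHz, 27.5 kHz

Frequencies that alias to 3.1 kHz are k·fs ± 3.1 kHz for integer k ≥ 0.
k=0: 3.1 kHz.
k=1: 7.1 kHz, 13.3 kHz.
k=2: 17.3 kHz, 23.5 kHz.
k=3: 27.5 kHz, 33.7 kHz.
k=4: 37.7 kHz, 43.9 kHz.
Within [12.5 kHz, 29.5 kHz]: 13.3 kHz, 17.3 kHz, 23.5 kHz, 27.5 kHz.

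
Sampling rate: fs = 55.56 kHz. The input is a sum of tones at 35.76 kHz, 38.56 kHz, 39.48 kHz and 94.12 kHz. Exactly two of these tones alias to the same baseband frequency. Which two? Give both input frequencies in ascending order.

fs/2 = 27.78 kHz.
35.76 kHz > fs/2 = 27.78 kHz, folds to fs − 35.76 kHz = 19.8 kHz.
38.56 kHz > fs/2 = 27.78 kHz, folds to fs − 38.56 kHz = 17 kHz.
39.48 kHz > fs/2 = 27.78 kHz, folds to fs − 39.48 kHz = 16.08 kHz.
94.12 kHz mod fs = 38.56 kHz.
38.56 kHz > fs/2 = 27.78 kHz, folds to fs − 38.56 kHz = 17 kHz.
38.56 kHz and 94.12 kHz both map to 17 kHz.

38.56 kHz, 94.12 kHz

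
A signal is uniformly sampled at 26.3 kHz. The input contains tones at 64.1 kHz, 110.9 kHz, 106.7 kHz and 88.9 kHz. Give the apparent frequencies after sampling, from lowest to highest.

1.5 kHz, 5.7 kHz, 10 kHz, 11.5 kHz

fs/2 = 13.15 kHz.
64.1 kHz mod fs = 11.5 kHz.
11.5 kHz ≤ fs/2 = 13.15 kHz, appears at 11.5 kHz.
110.9 kHz mod fs = 5.7 kHz.
5.7 kHz ≤ fs/2 = 13.15 kHz, appears at 5.7 kHz.
106.7 kHz mod fs = 1.5 kHz.
1.5 kHz ≤ fs/2 = 13.15 kHz, appears at 1.5 kHz.
88.9 kHz mod fs = 10 kHz.
10 kHz ≤ fs/2 = 13.15 kHz, appears at 10 kHz.
Distinct values: {1.5 kHz, 5.7 kHz, 10 kHz, 11.5 kHz}.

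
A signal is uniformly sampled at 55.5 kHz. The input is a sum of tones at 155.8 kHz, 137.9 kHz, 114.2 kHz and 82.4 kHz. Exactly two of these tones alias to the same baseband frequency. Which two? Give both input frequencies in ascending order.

82.4 kHz, 137.9 kHz

fs/2 = 27.75 kHz.
155.8 kHz mod fs = 44.8 kHz.
44.8 kHz > fs/2 = 27.75 kHz, folds to fs − 44.8 kHz = 10.7 kHz.
137.9 kHz mod fs = 26.9 kHz.
26.9 kHz ≤ fs/2 = 27.75 kHz, appears at 26.9 kHz.
114.2 kHz mod fs = 3.2 kHz.
3.2 kHz ≤ fs/2 = 27.75 kHz, appears at 3.2 kHz.
82.4 kHz mod fs = 26.9 kHz.
26.9 kHz ≤ fs/2 = 27.75 kHz, appears at 26.9 kHz.
82.4 kHz and 137.9 kHz both map to 26.9 kHz.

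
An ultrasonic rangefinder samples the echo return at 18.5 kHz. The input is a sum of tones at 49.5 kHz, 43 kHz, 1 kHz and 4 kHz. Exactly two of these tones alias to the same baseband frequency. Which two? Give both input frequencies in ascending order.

fs/2 = 9.25 kHz.
49.5 kHz mod fs = 12.5 kHz.
12.5 kHz > fs/2 = 9.25 kHz, folds to fs − 12.5 kHz = 6 kHz.
43 kHz mod fs = 6 kHz.
6 kHz ≤ fs/2 = 9.25 kHz, appears at 6 kHz.
1 kHz ≤ fs/2 = 9.25 kHz, passes unchanged.
4 kHz ≤ fs/2 = 9.25 kHz, passes unchanged.
43 kHz and 49.5 kHz both map to 6 kHz.

43 kHz, 49.5 kHz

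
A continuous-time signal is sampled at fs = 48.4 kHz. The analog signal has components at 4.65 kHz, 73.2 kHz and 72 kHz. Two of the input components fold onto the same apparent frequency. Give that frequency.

fs/2 = 24.2 kHz.
4.65 kHz ≤ fs/2 = 24.2 kHz, passes unchanged.
73.2 kHz mod fs = 24.8 kHz.
24.8 kHz > fs/2 = 24.2 kHz, folds to fs − 24.8 kHz = 23.6 kHz.
72 kHz mod fs = 23.6 kHz.
23.6 kHz ≤ fs/2 = 24.2 kHz, appears at 23.6 kHz.
72 kHz and 73.2 kHz both map to 23.6 kHz.

23.6 kHz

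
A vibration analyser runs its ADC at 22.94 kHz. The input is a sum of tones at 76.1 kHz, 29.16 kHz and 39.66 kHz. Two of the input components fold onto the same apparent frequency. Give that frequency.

6.22 kHz

fs/2 = 11.47 kHz.
76.1 kHz mod fs = 7.28 kHz.
7.28 kHz ≤ fs/2 = 11.47 kHz, appears at 7.28 kHz.
29.16 kHz mod fs = 6.22 kHz.
6.22 kHz ≤ fs/2 = 11.47 kHz, appears at 6.22 kHz.
39.66 kHz mod fs = 16.72 kHz.
16.72 kHz > fs/2 = 11.47 kHz, folds to fs − 16.72 kHz = 6.22 kHz.
29.16 kHz and 39.66 kHz both map to 6.22 kHz.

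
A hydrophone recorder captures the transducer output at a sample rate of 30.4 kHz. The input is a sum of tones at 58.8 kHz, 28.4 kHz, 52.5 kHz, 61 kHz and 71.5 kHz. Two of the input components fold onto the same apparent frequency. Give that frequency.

2 kHz

fs/2 = 15.2 kHz.
58.8 kHz mod fs = 28.4 kHz.
28.4 kHz > fs/2 = 15.2 kHz, folds to fs − 28.4 kHz = 2 kHz.
28.4 kHz > fs/2 = 15.2 kHz, folds to fs − 28.4 kHz = 2 kHz.
52.5 kHz mod fs = 22.1 kHz.
22.1 kHz > fs/2 = 15.2 kHz, folds to fs − 22.1 kHz = 8.3 kHz.
61 kHz mod fs = 0.2 kHz.
0.2 kHz ≤ fs/2 = 15.2 kHz, appears at 0.2 kHz.
71.5 kHz mod fs = 10.7 kHz.
10.7 kHz ≤ fs/2 = 15.2 kHz, appears at 10.7 kHz.
28.4 kHz and 58.8 kHz both map to 2 kHz.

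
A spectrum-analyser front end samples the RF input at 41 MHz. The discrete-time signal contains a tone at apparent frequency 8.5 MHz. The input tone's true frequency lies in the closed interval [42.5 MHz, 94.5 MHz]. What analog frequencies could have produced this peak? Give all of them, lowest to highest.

49.5 MHz, 73.5 MHz, 90.5 MHz

Frequencies that alias to 8.5 MHz are k·fs ± 8.5 MHz for integer k ≥ 0.
k=0: 8.5 MHz.
k=1: 32.5 MHz, 49.5 MHz.
k=2: 73.5 MHz, 90.5 MHz.
k=3: 114.5 MHz, 131.5 MHz.
Within [42.5 MHz, 94.5 MHz]: 49.5 MHz, 73.5 MHz, 90.5 MHz.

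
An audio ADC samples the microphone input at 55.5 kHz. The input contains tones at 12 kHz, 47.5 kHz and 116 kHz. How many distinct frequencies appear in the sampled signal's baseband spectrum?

3

fs/2 = 27.75 kHz.
12 kHz ≤ fs/2 = 27.75 kHz, passes unchanged.
47.5 kHz > fs/2 = 27.75 kHz, folds to fs − 47.5 kHz = 8 kHz.
116 kHz mod fs = 5 kHz.
5 kHz ≤ fs/2 = 27.75 kHz, appears at 5 kHz.
Distinct values: {5 kHz, 8 kHz, 12 kHz} → 3.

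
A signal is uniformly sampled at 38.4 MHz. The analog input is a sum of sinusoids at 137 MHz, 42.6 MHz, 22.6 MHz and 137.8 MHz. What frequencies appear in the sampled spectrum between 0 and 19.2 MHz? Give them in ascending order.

4.2 MHz, 15.8 MHz, 16.6 MHz

fs/2 = 19.2 MHz.
137 MHz mod fs = 21.8 MHz.
21.8 MHz > fs/2 = 19.2 MHz, folds to fs − 21.8 MHz = 16.6 MHz.
42.6 MHz mod fs = 4.2 MHz.
4.2 MHz ≤ fs/2 = 19.2 MHz, appears at 4.2 MHz.
22.6 MHz > fs/2 = 19.2 MHz, folds to fs − 22.6 MHz = 15.8 MHz.
137.8 MHz mod fs = 22.6 MHz.
22.6 MHz > fs/2 = 19.2 MHz, folds to fs − 22.6 MHz = 15.8 MHz.
Distinct values: {4.2 MHz, 15.8 MHz, 16.6 MHz}.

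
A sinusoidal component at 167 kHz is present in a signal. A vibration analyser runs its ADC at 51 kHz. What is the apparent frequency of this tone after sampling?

14 kHz

167 kHz mod fs = 14 kHz.
14 kHz ≤ fs/2 = 25.5 kHz, appears at 14 kHz.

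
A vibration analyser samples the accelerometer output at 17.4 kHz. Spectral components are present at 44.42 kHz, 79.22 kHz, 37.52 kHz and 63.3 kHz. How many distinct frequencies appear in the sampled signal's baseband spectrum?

3

fs/2 = 8.7 kHz.
44.42 kHz mod fs = 9.62 kHz.
9.62 kHz > fs/2 = 8.7 kHz, folds to fs − 9.62 kHz = 7.78 kHz.
79.22 kHz mod fs = 9.62 kHz.
9.62 kHz > fs/2 = 8.7 kHz, folds to fs − 9.62 kHz = 7.78 kHz.
37.52 kHz mod fs = 2.72 kHz.
2.72 kHz ≤ fs/2 = 8.7 kHz, appears at 2.72 kHz.
63.3 kHz mod fs = 11.1 kHz.
11.1 kHz > fs/2 = 8.7 kHz, folds to fs − 11.1 kHz = 6.3 kHz.
Distinct values: {2.72 kHz, 6.3 kHz, 7.78 kHz} → 3.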